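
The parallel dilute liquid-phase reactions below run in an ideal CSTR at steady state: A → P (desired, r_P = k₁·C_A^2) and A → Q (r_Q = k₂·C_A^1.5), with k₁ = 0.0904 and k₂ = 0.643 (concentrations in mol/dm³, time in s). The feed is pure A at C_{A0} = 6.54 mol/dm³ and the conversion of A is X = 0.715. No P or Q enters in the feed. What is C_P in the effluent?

0.753 mol/dm³

Exit C_A = C_{A0}(1−X) = 6.54×0.285 = 1.864 mol/dm³.
A CSTR operates uniformly at the exit composition, giving r_P = 0.3141 and r_Q = 1.636 (each k·C_A^n at C_A = 1.864).
Fraction of consumed A going to P: r_P/(r_P+r_Q) = 0.1610.
C_P = 0.1610·C_{A0}·X = 0.1610×6.54×0.715 = 0.753 mol/dm³.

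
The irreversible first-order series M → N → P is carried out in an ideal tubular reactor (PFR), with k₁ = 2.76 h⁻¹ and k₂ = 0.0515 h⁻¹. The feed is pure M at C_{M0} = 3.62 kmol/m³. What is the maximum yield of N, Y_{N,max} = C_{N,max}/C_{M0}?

For a first-order series the maximum intermediate yield is C_{N,max}/C_{M0} = (k₁/k₂)^[k₂/(k₂−k₁)].
= (2.76/0.0515)^(0.0515/(0.0515−2.76)) = (53.59)^(-0.01901) = 0.9271.

0.927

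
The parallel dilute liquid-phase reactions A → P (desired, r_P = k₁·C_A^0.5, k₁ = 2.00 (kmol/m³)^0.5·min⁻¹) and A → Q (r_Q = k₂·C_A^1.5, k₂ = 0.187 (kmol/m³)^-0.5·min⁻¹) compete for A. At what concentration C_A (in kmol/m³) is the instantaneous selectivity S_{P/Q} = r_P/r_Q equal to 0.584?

18.3 kmol/m³

S_{P/Q} = (k₁/k₂)·C_A⁻¹ ⇒ C_A = (S·k₂/k₁)^(-1).
= (0.584×0.187/2.00)^(-1) = (0.05460)^(-1) = 18.3 kmol/m³.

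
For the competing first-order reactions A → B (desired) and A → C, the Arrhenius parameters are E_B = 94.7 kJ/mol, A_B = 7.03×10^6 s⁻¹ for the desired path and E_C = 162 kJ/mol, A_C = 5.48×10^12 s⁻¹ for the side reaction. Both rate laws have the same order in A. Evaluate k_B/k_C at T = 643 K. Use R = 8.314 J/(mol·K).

0.376

k_B/k_C = (A_B/A_C)·exp[−(E_B−E_C)/(RT)] = (A_B/A_C)·exp[(E_C−E_B)/(RT)].
(E_C−E_B)/(RT) = (162−94.7)×10³/(8.314×643) = 67300/5346 = 12.59.
k_B/k_C = (7.03×10^6/5.48×10^12)·exp(12.59) = 1.283×10^-6 × 2.933×10^5 = 0.376.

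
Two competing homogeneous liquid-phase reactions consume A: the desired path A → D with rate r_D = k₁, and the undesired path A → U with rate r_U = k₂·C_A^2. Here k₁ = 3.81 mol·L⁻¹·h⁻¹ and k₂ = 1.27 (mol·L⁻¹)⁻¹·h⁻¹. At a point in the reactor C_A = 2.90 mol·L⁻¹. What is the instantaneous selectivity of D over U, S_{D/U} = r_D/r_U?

0.357

S_{D/U} = r_D/r_U = (k₁)/(k₂·C_A^2) = (k₁/k₂)·C_A^-2.
= (3.81) / (1.27×2.900^2) = 3.810/10.68 = 0.357.
The undesired path is higher order in A, so low C_A (CSTR or dilute feed) favours D.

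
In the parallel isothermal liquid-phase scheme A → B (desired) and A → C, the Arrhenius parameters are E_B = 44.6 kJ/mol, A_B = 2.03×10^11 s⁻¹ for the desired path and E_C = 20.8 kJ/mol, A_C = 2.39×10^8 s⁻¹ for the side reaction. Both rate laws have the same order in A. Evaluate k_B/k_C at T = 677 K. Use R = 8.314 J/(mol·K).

12.4

Since both paths have the same order in A, the concentration cancels and S_{B/C} = k_B/k_C = (A_B/A_C)·exp[(E_C−E_B)/(RT)].
(E_C−E_B)/(RT) = (20.8−44.6)×10³/(8.314×677) = -23800/5629 = -4.228.
k_B/k_C = (2.03×10^11/2.39×10^8)·exp(-4.228) = 849.4 × 0.01458 = 12.4.
Since E_B > E_C, raising the temperature improves selectivity toward B.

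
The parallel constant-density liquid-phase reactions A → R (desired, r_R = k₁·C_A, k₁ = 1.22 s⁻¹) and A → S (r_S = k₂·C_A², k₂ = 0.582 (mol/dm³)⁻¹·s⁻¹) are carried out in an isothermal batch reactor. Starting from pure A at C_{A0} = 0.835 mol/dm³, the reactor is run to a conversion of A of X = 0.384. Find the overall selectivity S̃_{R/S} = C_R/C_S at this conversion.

C_A = C_{A0}(1−X) = 0.5144 mol/dm³.
Along a PFR/batch, dC_R/dC_A = −r_R/(r_R+r_S) = −k₁/(k₁+k₂·C_A).
Integrating from C_{A0} to C_A: C_R = (1.22/0.582)·ln[(1.22+0.582·0.835)/(1.22+0.582·0.514)] = 2.096·ln(1.706/1.519) = 0.2428 mol/dm³.
C_S = (C_{A0}−C_A)−C_R = 0.07780 mol/dm³; S̃_{R/S} = 0.2428/0.07780 = 3.12.

3.12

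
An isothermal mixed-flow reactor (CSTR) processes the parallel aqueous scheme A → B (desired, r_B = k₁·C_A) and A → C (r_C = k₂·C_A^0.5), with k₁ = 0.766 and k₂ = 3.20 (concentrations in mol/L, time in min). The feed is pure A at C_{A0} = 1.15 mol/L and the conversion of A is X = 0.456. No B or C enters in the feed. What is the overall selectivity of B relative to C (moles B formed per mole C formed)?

Exit C_A = C_{A0}(1−X) = 1.15×0.544 = 0.6256 mol/L.
Rates in a CSTR are evaluated at the outlet concentration: r_B = 0.766×0.6256 = 0.4792, r_C = 3.20×0.6256^0.5 = 2.531.
Overall selectivity = C_B/C_C = r_Bτ/(r_Cτ) = r_B/r_C = 0.189.

0.189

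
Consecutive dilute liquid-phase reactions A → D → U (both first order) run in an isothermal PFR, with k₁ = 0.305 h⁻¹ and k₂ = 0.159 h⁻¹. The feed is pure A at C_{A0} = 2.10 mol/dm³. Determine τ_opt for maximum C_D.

4.46 h

For first-order series the maximum of C_D occurs at τ_opt = ln(k₂/k₁)/(k₂−k₁).
= ln(0.159/0.305)/(0.159−0.305) = ln(0.5213)/-0.1460 = -0.6514/-0.1460 = 4.46 h.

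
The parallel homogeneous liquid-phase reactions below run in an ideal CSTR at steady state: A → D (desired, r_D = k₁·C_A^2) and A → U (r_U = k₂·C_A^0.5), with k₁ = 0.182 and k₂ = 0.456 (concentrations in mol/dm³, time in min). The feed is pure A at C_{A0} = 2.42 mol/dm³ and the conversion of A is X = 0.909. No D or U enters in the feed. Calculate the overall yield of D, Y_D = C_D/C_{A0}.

0.0360

Exit C_A = C_{A0}(1−X) = 2.42×0.0910 = 0.2202 mol/dm³.
In a CSTR the entire volume is at exit conditions, so r_D = 0.182×0.2202^2 = 0.008826 and r_U = 0.456×0.2202^0.5 = 0.2140.
Fraction of consumed A going to D: r_D/(r_D+r_U) = 0.03961.
C_D = 0.03961·C_{A0}·X = 0.03961×2.42×0.909 = 0.0871 mol/dm³; Y_D = C_D/C_{A0} = 0.0360.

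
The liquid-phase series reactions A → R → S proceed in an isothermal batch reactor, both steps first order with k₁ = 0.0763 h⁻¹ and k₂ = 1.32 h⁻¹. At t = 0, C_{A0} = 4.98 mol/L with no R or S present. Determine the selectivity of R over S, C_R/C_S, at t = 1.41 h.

0.807

The intermediate concentration in a first-order A→B→C sequence is C_R = k₁C_{A0}(e^(−k₁t) − e^(−k₂t))/(k₂−k₁).
e^(−k₁t) = e^(−0.0763×1.41) = e^(−0.1076) = 0.8980; e^(−k₂t) = e^(−1.861) = 0.1555.
C_R = 0.0763×4.98/(1.32−0.0763) × (0.8980−0.1555) = 0.3055×0.7425 = 0.2269 mol/L.
C_A = C_{A0}e^(−k₁t) = 4.472 mol/L, so C_S = C_{A0}−C_A−C_R = 0.2811 mol/L; C_R/C_S = 0.807.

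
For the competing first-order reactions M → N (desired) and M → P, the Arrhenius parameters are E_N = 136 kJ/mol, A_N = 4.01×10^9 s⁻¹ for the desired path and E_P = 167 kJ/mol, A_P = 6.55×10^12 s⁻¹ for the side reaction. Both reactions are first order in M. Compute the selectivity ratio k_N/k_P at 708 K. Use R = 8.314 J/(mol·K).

0.119

Since both paths have the same order in M, the concentration cancels and S_{N/P} = k_N/k_P = (A_N/A_P)·exp[(E_P−E_N)/(RT)].
(E_P−E_N)/(RT) = (167−136)×10³/(8.314×708) = 31000/5886 = 5.266.
k_N/k_P = (4.01×10^9/6.55×10^12)·exp(5.266) = 6.122×10^-4 × 193.7 = 0.119.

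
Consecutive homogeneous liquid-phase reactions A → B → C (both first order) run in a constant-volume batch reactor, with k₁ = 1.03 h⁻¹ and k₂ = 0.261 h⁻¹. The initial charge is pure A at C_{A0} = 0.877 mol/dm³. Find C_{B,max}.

0.550 mol/dm³

For a first-order series the maximum intermediate yield is C_{B,max}/C_{A0} = (k₁/k₂)^[k₂/(k₂−k₁)].
= (1.03/0.261)^(0.261/(0.261−1.03)) = (3.946)^(-0.3394) = 0.6276.
C_{B,max} = 0.6276×0.877 = 0.550 mol/dm³.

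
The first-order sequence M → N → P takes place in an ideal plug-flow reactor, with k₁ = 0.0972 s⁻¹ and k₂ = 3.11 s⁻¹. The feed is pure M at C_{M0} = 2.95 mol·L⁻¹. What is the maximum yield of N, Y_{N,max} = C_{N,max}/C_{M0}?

For a first-order series the maximum intermediate yield is C_{N,max}/C_{M0} = (k₁/k₂)^[k₂/(k₂−k₁)].
= (0.0972/3.11)^(3.11/(3.11−0.0972)) = (0.03125)^(1.032) = 0.02795.

0.0279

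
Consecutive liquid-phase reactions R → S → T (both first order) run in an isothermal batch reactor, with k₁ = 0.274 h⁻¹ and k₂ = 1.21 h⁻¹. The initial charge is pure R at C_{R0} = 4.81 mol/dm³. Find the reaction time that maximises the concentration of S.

Setting dC_S/dt = 0 gives t_opt = ln(k₂/k₁)/(k₂−k₁).
= ln(1.21/0.274)/(1.21−0.274) = ln(4.416)/0.9360 = 1.485/0.9360 = 1.59 h.

1.59 h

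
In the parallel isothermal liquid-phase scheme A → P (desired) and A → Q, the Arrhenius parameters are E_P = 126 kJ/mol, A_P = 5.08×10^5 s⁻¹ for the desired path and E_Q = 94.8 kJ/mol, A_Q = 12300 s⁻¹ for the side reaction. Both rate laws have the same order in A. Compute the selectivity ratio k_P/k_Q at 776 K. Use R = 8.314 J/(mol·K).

0.328

k_P/k_Q = (A_P/A_Q)·exp[−(E_P−E_Q)/(RT)] = (A_P/A_Q)·exp[(E_Q−E_P)/(RT)].
(E_Q−E_P)/(RT) = (94.8−126)×10³/(8.314×776) = -31200/6452 = -4.836.
k_P/k_Q = (5.08×10^5/12300)·exp(-4.836) = 41.30 × 0.007939 = 0.328.
Since E_P > E_Q, raising the temperature improves selectivity toward P.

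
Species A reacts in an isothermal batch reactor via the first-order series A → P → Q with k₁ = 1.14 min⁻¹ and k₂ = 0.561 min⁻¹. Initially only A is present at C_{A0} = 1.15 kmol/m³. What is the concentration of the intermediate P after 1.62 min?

The intermediate concentration in a first-order A→B→C sequence is C_P = k₁C_{A0}(e^(−k₁t) − e^(−k₂t))/(k₂−k₁).
e^(−k₁t) = e^(−1.14×1.62) = e^(−1.847) = 0.1577; e^(−k₂t) = e^(−0.9088) = 0.4030.
C_P = 1.14×1.15/(0.561−1.14) × (0.1577−0.4030) = (-2.264)×(-0.2453) = 0.5553 kmol/m³.

0.555 kmol/m³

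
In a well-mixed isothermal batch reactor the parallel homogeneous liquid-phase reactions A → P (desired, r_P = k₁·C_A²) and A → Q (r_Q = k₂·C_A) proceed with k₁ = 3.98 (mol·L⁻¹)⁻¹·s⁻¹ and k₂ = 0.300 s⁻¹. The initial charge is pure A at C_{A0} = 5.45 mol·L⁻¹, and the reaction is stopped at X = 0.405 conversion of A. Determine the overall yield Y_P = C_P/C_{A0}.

C_A = C_{A0}(1−X) = 3.243 mol·L⁻¹.
Along a PFR/batch, dC_Q/dC_A = −r_Q/(r_P+r_Q) = −k₂/(k₂+k₁·C_A).
Integrating from C_{A0} to C_A: C_Q = (0.300/3.98)·ln[(0.300+3.98·5.45)/(0.300+3.98·3.24)] = 0.07538·ln(21.99/13.21) = 0.03844 mol·L⁻¹.
Then C_P = (C_{A0}−C_A) − C_Q = 2.207 − 0.03844 = 2.169 mol·L⁻¹.
Y_P = C_P/C_{A0} = 2.169/5.45 = 0.398.

0.398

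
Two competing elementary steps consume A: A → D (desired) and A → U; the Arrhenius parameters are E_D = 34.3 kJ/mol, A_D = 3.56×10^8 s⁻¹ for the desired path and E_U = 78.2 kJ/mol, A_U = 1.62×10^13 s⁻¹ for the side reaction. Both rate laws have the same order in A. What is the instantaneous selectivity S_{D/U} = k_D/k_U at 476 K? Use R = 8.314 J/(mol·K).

1.44

Since both paths have the same order in A, the concentration cancels and S_{D/U} = k_D/k_U = (A_D/A_U)·exp[(E_U−E_D)/(RT)].
(E_U−E_D)/(RT) = (78.2−34.3)×10³/(8.314×476) = 43900/3957 = 11.09.
k_D/k_U = (3.56×10^8/1.62×10^13)·exp(11.09) = 2.198×10^-5 × 65707 = 1.44.
Since E_D < E_U, lowering the temperature improves selectivity toward D.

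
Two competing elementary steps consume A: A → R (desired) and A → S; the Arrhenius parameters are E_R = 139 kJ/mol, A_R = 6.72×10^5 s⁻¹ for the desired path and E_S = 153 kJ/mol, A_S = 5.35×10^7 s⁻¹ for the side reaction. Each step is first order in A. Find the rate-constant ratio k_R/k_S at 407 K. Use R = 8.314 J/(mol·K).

k_R/k_S = (A_R/A_S)·exp[−(E_R−E_S)/(RT)] = (A_R/A_S)·exp[(E_S−E_R)/(RT)].
(E_S−E_R)/(RT) = (153−139)×10³/(8.314×407) = 14000/3384 = 4.137.
k_R/k_S = (6.72×10^5/5.35×10^7)·exp(4.137) = 0.01256 × 62.64 = 0.787.
Since E_R < E_S, lowering the temperature improves selectivity toward R.

0.787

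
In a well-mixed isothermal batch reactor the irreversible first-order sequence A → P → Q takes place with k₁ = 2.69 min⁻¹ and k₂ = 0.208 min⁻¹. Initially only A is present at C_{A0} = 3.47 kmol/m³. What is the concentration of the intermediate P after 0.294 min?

1.83 kmol/m³

For first-order series with pure A initially, C_P(t) = k₁C_{A0}/(k₂−k₁)·(e^(−k₁t) − e^(−k₂t)).
e^(−k₁t) = e^(−2.69×0.294) = e^(−0.7909) = 0.4535; e^(−k₂t) = e^(−0.06115) = 0.9407.
C_P = 2.69×3.47/(0.208−2.69) × (0.4535−0.9407) = (-3.761)×(-0.4872) = 1.832 kmol/m³.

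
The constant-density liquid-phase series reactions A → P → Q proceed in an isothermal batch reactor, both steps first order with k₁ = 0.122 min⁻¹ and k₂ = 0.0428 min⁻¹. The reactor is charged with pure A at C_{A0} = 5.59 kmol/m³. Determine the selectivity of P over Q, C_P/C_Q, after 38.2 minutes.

For first-order series with pure A initially, C_P(t) = k₁C_{A0}/(k₂−k₁)·(e^(−k₁t) − e^(−k₂t)).
e^(−k₁t) = e^(−0.122×38.2) = e^(−4.660) = 0.009463; e^(−k₂t) = e^(−1.635) = 0.1950.
C_P = 0.122×5.59/(0.0428−0.122) × (0.009463−0.1950) = (-8.611)×(-0.1855) = 1.597 kmol/m³.
C_A = C_{A0}e^(−k₁t) = 0.05290 kmol/m³, so C_Q = C_{A0}−C_A−C_P = 3.940 kmol/m³; C_P/C_Q = 0.405.

0.405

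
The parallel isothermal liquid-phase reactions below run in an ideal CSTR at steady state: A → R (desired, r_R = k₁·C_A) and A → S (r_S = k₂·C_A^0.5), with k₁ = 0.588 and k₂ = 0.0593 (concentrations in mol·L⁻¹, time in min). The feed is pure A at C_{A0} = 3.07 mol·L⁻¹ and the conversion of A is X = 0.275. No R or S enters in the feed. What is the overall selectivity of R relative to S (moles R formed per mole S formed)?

14.8

Exit C_A = C_{A0}(1−X) = 3.07×0.725 = 2.226 mol·L⁻¹.
Rates in a CSTR are evaluated at the outlet concentration: r_R = 0.588×2.226 = 1.309, r_S = 0.0593×2.226^0.5 = 0.08847.
Overall selectivity = C_R/C_S = r_Rτ/(r_Sτ) = r_R/r_S = 14.8.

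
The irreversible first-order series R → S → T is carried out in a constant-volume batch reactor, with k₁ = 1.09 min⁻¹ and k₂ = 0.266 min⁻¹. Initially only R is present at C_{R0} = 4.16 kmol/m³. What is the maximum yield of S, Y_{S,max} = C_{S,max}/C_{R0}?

At the optimum, C_{S,max}/C_{R0} = (k₁/k₂)^[k₂/(k₂−k₁)].
= (1.09/0.266)^(0.266/(0.266−1.09)) = (4.098)^(-0.3228) = 0.6343.

0.634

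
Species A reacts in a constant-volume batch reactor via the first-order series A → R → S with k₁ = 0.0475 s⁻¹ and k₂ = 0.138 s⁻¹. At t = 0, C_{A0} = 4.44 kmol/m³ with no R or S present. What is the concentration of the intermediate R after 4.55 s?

Solving the coupled first-order balances gives C_R(t) = [k₁/(k₂−k₁)]·C_{A0}·(e^(−k₁t) − e^(−k₂t)).
e^(−k₁t) = e^(−0.0475×4.55) = e^(−0.2161) = 0.8056; e^(−k₂t) = e^(−0.6279) = 0.5337.
C_R = 0.0475×4.44/(0.138−0.0475) × (0.8056−0.5337) = 2.330×0.2719 = 0.6337 kmol/m³.

0.634 kmol/m³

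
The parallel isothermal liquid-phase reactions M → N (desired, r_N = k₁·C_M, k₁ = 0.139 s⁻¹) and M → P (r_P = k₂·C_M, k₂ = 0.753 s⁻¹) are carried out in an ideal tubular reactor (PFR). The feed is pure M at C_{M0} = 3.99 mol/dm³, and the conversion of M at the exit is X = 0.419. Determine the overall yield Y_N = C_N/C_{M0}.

C_M = C_{M0}(1−X) = 2.318 mol/dm³.
Both paths are first order in M, so the instantaneous fraction to N is constant: dC_N/d(−C_M) = k₁/(k₁+k₂) = 0.1558.
C_N = 0.1558·(C_{M0}−C_M) = 0.1558×1.672 = 0.261 mol/dm³.
Y_N = C_N/C_{M0} = 0.2605/3.99 = 0.0653.

0.0653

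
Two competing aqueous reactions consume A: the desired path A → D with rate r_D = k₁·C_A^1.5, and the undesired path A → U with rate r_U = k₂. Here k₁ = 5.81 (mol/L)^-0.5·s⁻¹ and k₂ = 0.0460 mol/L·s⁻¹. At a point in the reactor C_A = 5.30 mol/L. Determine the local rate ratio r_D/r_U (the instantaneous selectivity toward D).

S_{D/U} = r_D/r_U = (k₁·C_A^1.5)/(k₂) = (k₁/k₂)·C_A^1.5.
= (5.81×5.300^1.5) / (0.0460) = 70.89/0.04600 = 1541.

1541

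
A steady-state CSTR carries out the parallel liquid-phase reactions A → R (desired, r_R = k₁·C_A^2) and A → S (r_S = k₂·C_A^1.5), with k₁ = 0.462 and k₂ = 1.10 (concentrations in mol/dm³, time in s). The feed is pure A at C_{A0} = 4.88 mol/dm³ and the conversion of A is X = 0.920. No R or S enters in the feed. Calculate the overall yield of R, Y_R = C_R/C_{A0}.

0.191

Exit C_A = C_{A0}(1−X) = 4.88×0.0800 = 0.3904 mol/dm³.
A CSTR operates uniformly at the exit composition, giving r_R = 0.07041 and r_S = 0.2683 (each k·C_A^n at C_A = 0.3904).
Fraction of consumed A going to R: r_R/(r_R+r_S) = 0.2079.
C_R = 0.2079·C_{A0}·X = 0.2079×4.88×0.920 = 0.933 mol/dm³; Y_R = C_R/C_{A0} = 0.191.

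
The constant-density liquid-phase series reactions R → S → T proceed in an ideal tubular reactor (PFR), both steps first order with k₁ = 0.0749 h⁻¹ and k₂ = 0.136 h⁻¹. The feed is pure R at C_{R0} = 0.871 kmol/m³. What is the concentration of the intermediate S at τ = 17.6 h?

Solving the coupled first-order balances gives C_S(τ) = [k₁/(k₂−k₁)]·C_{R0}·(e^(−k₁τ) − e^(−k₂τ)).
e^(−k₁τ) = e^(−0.0749×17.6) = e^(−1.318) = 0.2676; e^(−k₂τ) = e^(−2.394) = 0.09130.
C_S = 0.0749×0.871/(0.136−0.0749) × (0.2676−0.09130) = 1.068×0.1763 = 0.1882 kmol/m³.

0.188 kmol/m³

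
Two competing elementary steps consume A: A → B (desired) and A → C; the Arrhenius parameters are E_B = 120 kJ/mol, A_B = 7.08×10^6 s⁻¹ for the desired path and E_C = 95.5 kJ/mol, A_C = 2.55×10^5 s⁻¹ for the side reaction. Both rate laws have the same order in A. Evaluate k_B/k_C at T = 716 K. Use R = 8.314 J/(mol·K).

0.453

k_B/k_C = (A_B/A_C)·exp[−(E_B−E_C)/(RT)] = (A_B/A_C)·exp[(E_C−E_B)/(RT)].
(E_C−E_B)/(RT) = (95.5−120)×10³/(8.314×716) = -24500/5953 = -4.116.
k_B/k_C = (7.08×10^6/2.55×10^5)·exp(-4.116) = 27.76 × 0.01631 = 0.453.
Since E_B > E_C, raising the temperature improves selectivity toward B.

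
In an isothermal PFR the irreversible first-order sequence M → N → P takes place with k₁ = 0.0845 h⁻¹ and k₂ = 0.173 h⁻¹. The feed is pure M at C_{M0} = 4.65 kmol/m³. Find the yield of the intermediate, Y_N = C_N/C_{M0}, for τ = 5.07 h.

0.225

For first-order series with pure M initially, C_N(τ) = k₁C_{M0}/(k₂−k₁)·(e^(−k₁τ) − e^(−k₂τ)).
e^(−k₁τ) = e^(−0.0845×5.07) = e^(−0.4284) = 0.6515; e^(−k₂τ) = e^(−0.8771) = 0.4160.
C_N = 0.0845×4.65/(0.173−0.0845) × (0.6515−0.4160) = 4.440×0.2356 = 1.046 kmol/m³.
Y_N = C_N/C_{M0} = 1.046/4.65 = 0.225.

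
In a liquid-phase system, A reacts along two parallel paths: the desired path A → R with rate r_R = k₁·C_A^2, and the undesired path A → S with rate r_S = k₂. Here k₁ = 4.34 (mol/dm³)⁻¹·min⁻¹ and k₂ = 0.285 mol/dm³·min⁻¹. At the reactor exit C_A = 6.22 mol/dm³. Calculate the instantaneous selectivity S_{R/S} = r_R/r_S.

589

S_{R/S} = r_R/r_S = (k₁·C_A^2)/(k₂) = (k₁/k₂)·C_A^2.
= (4.34×6.220^2) / (0.285) = 167.9/0.2850 = 589.
Since the desired path is higher order in A, keeping C_A high (PFR or concentrated feed) favours R.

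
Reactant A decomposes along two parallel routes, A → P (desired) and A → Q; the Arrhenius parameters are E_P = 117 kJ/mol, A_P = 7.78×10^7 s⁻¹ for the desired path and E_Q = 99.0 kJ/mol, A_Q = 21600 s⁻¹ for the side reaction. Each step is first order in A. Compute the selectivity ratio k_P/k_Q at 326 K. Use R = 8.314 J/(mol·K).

4.70

With equal orders, S_{P/Q} = k_P/k_Q = (A_P/A_Q)·exp[(E_Q−E_P)/(RT)].
(E_Q−E_P)/(RT) = (99.0−117)×10³/(8.314×326) = -18000/2710 = -6.641.
k_P/k_Q = (7.78×10^7/21600)·exp(-6.641) = 3602 × 0.001305 = 4.70.
Since E_P > E_Q, raising the temperature improves selectivity toward P.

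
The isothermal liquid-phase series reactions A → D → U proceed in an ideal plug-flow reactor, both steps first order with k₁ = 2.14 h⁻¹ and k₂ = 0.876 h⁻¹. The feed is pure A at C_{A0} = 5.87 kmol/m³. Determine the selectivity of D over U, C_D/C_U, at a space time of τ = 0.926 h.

Solving the coupled first-order balances gives C_D(τ) = [k₁/(k₂−k₁)]·C_{A0}·(e^(−k₁τ) − e^(−k₂τ)).
e^(−k₁τ) = e^(−2.14×0.926) = e^(−1.982) = 0.1378; e^(−k₂τ) = e^(−0.8112) = 0.4443.
C_D = 2.14×5.87/(0.876−2.14) × (0.1378−0.4443) = (-9.938)×(-0.3065) = 3.046 kmol/m³.
C_A = C_{A0}e^(−k₁τ) = 0.8091 kmol/m³, so C_U = C_{A0}−C_A−C_D = 2.015 kmol/m³; C_D/C_U = 1.51.

1.51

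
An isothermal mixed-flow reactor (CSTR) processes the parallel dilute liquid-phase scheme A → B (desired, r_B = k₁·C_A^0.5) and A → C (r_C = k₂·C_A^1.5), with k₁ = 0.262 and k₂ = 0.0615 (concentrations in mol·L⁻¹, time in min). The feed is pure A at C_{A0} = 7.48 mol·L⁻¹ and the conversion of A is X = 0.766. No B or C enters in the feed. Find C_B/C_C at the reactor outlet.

Exit C_A = C_{A0}(1−X) = 7.48×0.234 = 1.750 mol·L⁻¹.
In a CSTR the entire volume is at exit conditions, so r_B = 0.262×1.750^0.5 = 0.3466 and r_C = 0.0615×1.750^1.5 = 0.1424.
Overall selectivity = C_B/C_C = r_Bτ/(r_Cτ) = r_B/r_C = 2.43.

2.43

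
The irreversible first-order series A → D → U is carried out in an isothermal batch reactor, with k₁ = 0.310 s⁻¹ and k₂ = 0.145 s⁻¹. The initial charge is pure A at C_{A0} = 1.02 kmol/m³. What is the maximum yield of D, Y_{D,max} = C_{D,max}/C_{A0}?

0.513

At the optimum, C_{D,max}/C_{A0} = (k₁/k₂)^[k₂/(k₂−k₁)].
= (0.310/0.145)^(0.145/(0.145−0.310)) = (2.138)^(-0.8788) = 0.5129.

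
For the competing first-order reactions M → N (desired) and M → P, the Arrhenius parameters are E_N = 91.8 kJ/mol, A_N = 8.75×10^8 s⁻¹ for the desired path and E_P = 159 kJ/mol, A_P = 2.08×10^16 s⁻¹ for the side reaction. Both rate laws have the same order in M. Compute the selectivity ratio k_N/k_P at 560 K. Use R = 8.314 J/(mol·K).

0.0780

With equal orders, S_{N/P} = k_N/k_P = (A_N/A_P)·exp[(E_P−E_N)/(RT)].
(E_P−E_N)/(RT) = (159−91.8)×10³/(8.314×560) = 67200/4656 = 14.43.
k_N/k_P = (8.75×10^8/2.08×10^16)·exp(14.43) = 4.207×10^-8 × 1.855×10^6 = 0.0780.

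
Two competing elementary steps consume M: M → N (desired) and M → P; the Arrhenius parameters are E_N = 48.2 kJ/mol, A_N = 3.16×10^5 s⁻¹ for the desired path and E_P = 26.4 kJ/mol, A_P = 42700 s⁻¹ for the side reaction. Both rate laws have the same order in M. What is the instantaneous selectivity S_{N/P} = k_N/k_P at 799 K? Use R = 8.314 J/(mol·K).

0.278

k_N/k_P = (A_N/A_P)·exp[−(E_N−E_P)/(RT)] = (A_N/A_P)·exp[(E_P−E_N)/(RT)].
(E_P−E_N)/(RT) = (26.4−48.2)×10³/(8.314×799) = -21800/6643 = -3.282.
k_N/k_P = (3.16×10^5/42700)·exp(-3.282) = 7.400 × 0.03756 = 0.278.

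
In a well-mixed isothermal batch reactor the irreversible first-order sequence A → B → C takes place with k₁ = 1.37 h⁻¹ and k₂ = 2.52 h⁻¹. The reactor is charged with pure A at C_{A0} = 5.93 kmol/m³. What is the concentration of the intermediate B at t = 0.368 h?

1.47 kmol/m³

Solving the coupled first-order balances gives C_B(t) = [k₁/(k₂−k₁)]·C_{A0}·(e^(−k₁t) − e^(−k₂t)).
e^(−k₁t) = e^(−1.37×0.368) = e^(−0.5042) = 0.6040; e^(−k₂t) = e^(−0.9274) = 0.3956.
C_B = 1.37×5.93/(2.52−1.37) × (0.6040−0.3956) = 7.064×0.2084 = 1.472 kmol/m³.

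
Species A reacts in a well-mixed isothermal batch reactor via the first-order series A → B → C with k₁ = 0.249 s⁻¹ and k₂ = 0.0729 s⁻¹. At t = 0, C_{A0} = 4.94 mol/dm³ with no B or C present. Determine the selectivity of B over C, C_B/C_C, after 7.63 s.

For first-order series with pure A initially, C_B(t) = k₁C_{A0}/(k₂−k₁)·(e^(−k₁t) − e^(−k₂t)).
e^(−k₁t) = e^(−0.249×7.63) = e^(−1.900) = 0.1496; e^(−k₂t) = e^(−0.5562) = 0.5734.
C_B = 0.249×4.94/(0.0729−0.249) × (0.1496−0.5734) = (-6.985)×(-0.4238) = 2.960 mol/dm³.
C_A = C_{A0}e^(−k₁t) = 0.7390 mol/dm³, so C_C = C_{A0}−C_A−C_B = 1.241 mol/dm³; C_B/C_C = 2.39.

2.39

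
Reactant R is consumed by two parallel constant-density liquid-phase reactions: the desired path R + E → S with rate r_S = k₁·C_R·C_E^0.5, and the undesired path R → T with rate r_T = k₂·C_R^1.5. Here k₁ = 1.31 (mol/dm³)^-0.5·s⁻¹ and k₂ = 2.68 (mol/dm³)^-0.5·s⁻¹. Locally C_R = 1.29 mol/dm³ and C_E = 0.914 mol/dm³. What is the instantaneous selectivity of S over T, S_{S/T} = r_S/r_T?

S_{S/T} = r_S/r_T = (k₁·C_R·C_E^0.5)/(k₂·C_R^1.5) = (k₁/k₂)·C_R^-0.5·C_E^0.5.
= (1.31×1.290×0.9140^0.5) / (2.68×1.290^1.5) = 1.616/3.927 = 0.411.

0.411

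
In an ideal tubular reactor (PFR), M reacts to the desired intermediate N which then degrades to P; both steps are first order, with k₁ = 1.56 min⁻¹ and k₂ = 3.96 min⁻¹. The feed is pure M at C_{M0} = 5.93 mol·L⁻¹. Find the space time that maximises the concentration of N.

For first-order series the maximum of C_N occurs at τ_opt = ln(k₂/k₁)/(k₂−k₁).
= ln(3.96/1.56)/(3.96−1.56) = ln(2.538)/2.400 = 0.9316/2.400 = 0.388 min.

0.388 min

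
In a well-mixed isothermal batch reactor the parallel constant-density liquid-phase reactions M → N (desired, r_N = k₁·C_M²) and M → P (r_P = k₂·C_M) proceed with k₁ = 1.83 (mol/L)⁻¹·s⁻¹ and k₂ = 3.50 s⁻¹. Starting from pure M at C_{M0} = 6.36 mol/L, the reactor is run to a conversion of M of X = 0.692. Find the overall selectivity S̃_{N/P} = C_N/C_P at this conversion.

C_M = C_{M0}(1−X) = 1.959 mol/L.
Along a PFR/batch, dC_P/dC_M = −r_P/(r_N+r_P) = −k₂/(k₂+k₁·C_M).
Integrating from C_{M0} to C_M: C_P = (3.50/1.83)·ln[(3.50+1.83·6.36)/(3.50+1.83·1.96)] = 1.913·ln(15.14/7.085) = 1.452 mol/L.
Then C_N = (C_{M0}−C_M) − C_P = 4.401 − 1.452 = 2.949 mol/L.
S̃_{N/P} = C_N/C_P = 2.949/1.452 = 2.03.

2.03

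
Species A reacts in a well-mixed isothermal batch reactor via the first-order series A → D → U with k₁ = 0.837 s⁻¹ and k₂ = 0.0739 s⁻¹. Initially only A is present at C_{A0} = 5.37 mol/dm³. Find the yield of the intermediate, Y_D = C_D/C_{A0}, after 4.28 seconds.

The intermediate concentration in a first-order A→B→C sequence is C_D = k₁C_{A0}(e^(−k₁t) − e^(−k₂t))/(k₂−k₁).
e^(−k₁t) = e^(−0.837×4.28) = e^(−3.582) = 0.02781; e^(−k₂t) = e^(−0.3163) = 0.7288.
C_D = 0.837×5.37/(0.0739−0.837) × (0.02781−0.7288) = (-5.890)×(-0.7010) = 4.129 mol/dm³.
Y_D = C_D/C_{A0} = 4.129/5.37 = 0.769.

0.769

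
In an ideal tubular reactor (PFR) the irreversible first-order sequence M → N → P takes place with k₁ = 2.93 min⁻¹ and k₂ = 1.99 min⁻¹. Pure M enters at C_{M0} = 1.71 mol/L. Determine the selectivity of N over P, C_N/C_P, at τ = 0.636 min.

0.881

The intermediate concentration in a first-order A→B→C sequence is C_N = k₁C_{M0}(e^(−k₁τ) − e^(−k₂τ))/(k₂−k₁).
e^(−k₁τ) = e^(−2.93×0.636) = e^(−1.863) = 0.1551; e^(−k₂τ) = e^(−1.266) = 0.2821.
C_N = 2.93×1.71/(1.99−2.93) × (0.1551−0.2821) = (-5.330)×(-0.1269) = 0.6765 mol/L.
C_M = C_{M0}e^(−k₁τ) = 0.2653 mol/L, so C_P = C_{M0}−C_M−C_N = 0.7682 mol/L; C_N/C_P = 0.881.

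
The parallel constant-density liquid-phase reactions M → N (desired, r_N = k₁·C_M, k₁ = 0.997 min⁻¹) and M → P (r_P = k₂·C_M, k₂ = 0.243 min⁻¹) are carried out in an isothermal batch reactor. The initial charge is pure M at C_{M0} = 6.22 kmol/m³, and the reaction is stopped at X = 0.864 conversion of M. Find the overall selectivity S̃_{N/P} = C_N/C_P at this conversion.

4.10

C_M = C_{M0}(1−X) = 0.8459 kmol/m³.
Both paths are first order in M, so the instantaneous fraction to N is constant: dC_N/d(−C_M) = k₁/(k₁+k₂) = 0.8040.
C_N = 0.8040·(C_{M0}−C_M) = 0.8040×5.374 = 4.32 kmol/m³.
C_P = (C_{M0}−C_M)−C_N = 1.053 kmol/m³; S̃_{N/P} = 4.321/1.053 = 4.10.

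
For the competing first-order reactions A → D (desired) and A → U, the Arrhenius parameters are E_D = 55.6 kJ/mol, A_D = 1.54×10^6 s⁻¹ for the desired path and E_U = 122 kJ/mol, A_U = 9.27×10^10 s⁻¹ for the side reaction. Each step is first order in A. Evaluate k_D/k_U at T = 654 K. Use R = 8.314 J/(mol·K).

3.34

k_D/k_U = (A_D/A_U)·exp[−(E_D−E_U)/(RT)] = (A_D/A_U)·exp[(E_U−E_D)/(RT)].
(E_U−E_D)/(RT) = (122−55.6)×10³/(8.314×654) = 66400/5437 = 12.21.
k_D/k_U = (1.54×10^6/9.27×10^10)·exp(12.21) = 1.661×10^-5 × 2.012×10^5 = 3.34.
Since E_D < E_U, lowering the temperature improves selectivity toward D.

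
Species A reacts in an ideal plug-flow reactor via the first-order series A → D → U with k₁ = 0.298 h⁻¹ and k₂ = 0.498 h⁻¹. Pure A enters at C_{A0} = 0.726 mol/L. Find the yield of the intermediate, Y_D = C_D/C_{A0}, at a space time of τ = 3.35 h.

0.268

For first-order series with pure A initially, C_D(τ) = k₁C_{A0}/(k₂−k₁)·(e^(−k₁τ) − e^(−k₂τ)).
e^(−k₁τ) = e^(−0.298×3.35) = e^(−0.9983) = 0.3685; e^(−k₂τ) = e^(−1.668) = 0.1886.
C_D = 0.298×0.726/(0.498−0.298) × (0.3685−0.1886) = 1.082×0.1799 = 0.1946 mol/L.
Y_D = C_D/C_{A0} = 0.1946/0.726 = 0.268.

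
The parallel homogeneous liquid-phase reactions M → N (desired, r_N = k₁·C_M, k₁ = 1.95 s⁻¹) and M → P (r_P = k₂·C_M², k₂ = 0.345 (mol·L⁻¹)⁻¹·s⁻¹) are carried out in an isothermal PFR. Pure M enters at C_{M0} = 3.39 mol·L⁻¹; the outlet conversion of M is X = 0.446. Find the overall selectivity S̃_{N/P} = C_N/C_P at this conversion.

C_M = C_{M0}(1−X) = 1.878 mol·L⁻¹.
Along a PFR/batch, dC_N/dC_M = −r_N/(r_N+r_P) = −k₁/(k₁+k₂·C_M).
Integrating from C_{M0} to C_M: C_N = (1.95/0.345)·ln[(1.95+0.345·3.39)/(1.95+0.345·1.88)] = 5.652·ln(3.120/2.598) = 1.034 mol·L⁻¹.
C_P = (C_{M0}−C_M)−C_N = 0.4777 mol·L⁻¹; S̃_{N/P} = 1.034/0.4777 = 2.16.

2.16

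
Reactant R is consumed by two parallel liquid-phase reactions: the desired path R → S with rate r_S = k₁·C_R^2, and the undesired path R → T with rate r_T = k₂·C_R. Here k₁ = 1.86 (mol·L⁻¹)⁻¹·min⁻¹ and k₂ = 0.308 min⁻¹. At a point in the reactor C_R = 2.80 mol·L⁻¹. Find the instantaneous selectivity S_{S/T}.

S_{S/T} = r_S/r_T = (k₁·C_R^2)/(k₂·C_R) = (k₁/k₂)·C_R.
= (1.86×2.800^2) / (0.308×2.800) = 14.58/0.8624 = 16.9.
Since the desired path is higher order in R, keeping C_R high (PFR or concentrated feed) favours S.

16.9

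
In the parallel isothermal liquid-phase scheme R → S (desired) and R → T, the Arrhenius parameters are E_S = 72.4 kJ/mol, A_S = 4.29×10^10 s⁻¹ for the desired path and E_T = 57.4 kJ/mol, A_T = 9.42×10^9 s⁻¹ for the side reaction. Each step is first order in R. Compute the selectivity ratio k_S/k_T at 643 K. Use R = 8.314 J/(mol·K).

0.275

Since both paths have the same order in R, the concentration cancels and S_{S/T} = k_S/k_T = (A_S/A_T)·exp[(E_T−E_S)/(RT)].
(E_T−E_S)/(RT) = (57.4−72.4)×10³/(8.314×643) = -15000/5346 = -2.806.
k_S/k_T = (4.29×10^10/9.42×10^9)·exp(-2.806) = 4.554 × 0.06045 = 0.275.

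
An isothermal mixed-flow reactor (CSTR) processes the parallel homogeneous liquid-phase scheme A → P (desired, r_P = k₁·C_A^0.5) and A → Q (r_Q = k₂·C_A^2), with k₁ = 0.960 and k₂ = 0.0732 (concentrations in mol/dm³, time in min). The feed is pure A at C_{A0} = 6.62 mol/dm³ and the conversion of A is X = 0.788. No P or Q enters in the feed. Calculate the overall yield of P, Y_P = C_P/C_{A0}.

Exit C_A = C_{A0}(1−X) = 6.62×0.212 = 1.403 mol/dm³.
Rates in a CSTR are evaluated at the outlet concentration: r_P = 0.960×1.403^0.5 = 1.137, r_Q = 0.0732×1.403^2 = 0.1442.
Fraction of consumed A going to P: r_P/(r_P+r_Q) = 0.8875.
C_P = 0.8875·C_{A0}·X = 0.8875×6.62×0.788 = 4.63 mol/dm³; Y_P = C_P/C_{A0} = 0.699.

0.699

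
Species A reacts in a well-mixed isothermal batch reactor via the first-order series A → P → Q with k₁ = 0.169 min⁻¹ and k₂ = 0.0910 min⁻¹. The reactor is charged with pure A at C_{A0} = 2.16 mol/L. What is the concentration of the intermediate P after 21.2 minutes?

0.550 mol/L

For first-order series with pure A initially, C_P(t) = k₁C_{A0}/(k₂−k₁)·(e^(−k₁t) − e^(−k₂t)).
e^(−k₁t) = e^(−0.169×21.2) = e^(−3.583) = 0.02780; e^(−k₂t) = e^(−1.929) = 0.1453.
C_P = 0.169×2.16/(0.0910−0.169) × (0.02780−0.1453) = (-4.680)×(-0.1175) = 0.5497 mol/L.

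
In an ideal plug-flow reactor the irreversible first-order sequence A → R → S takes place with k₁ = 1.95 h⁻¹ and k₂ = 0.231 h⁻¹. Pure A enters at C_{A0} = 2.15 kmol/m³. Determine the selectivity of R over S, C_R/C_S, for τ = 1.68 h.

The intermediate concentration in a first-order A→B→C sequence is C_R = k₁C_{A0}(e^(−k₁τ) − e^(−k₂τ))/(k₂−k₁).
e^(−k₁τ) = e^(−1.95×1.68) = e^(−3.276) = 0.03778; e^(−k₂τ) = e^(−0.3881) = 0.6784.
C_R = 1.95×2.15/(0.231−1.95) × (0.03778−0.6784) = (-2.439)×(-0.6406) = 1.562 kmol/m³.
C_A = C_{A0}e^(−k₁τ) = 0.08123 kmol/m³, so C_S = C_{A0}−C_A−C_R = 0.5065 kmol/m³; C_R/C_S = 3.08.

3.08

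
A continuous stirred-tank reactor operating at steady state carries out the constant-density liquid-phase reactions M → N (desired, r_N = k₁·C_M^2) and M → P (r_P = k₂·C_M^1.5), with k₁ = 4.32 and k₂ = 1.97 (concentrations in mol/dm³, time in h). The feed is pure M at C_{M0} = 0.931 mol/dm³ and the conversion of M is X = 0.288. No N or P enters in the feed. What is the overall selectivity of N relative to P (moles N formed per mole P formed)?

1.79

Exit C_M = C_{M0}(1−X) = 0.931×0.712 = 0.6629 mol/dm³.
Rates in a CSTR are evaluated at the outlet concentration: r_N = 4.32×0.6629^2 = 1.898, r_P = 1.97×0.6629^1.5 = 1.063.
Overall selectivity = C_N/C_P = r_Nτ/(r_Pτ) = r_N/r_P = 1.79.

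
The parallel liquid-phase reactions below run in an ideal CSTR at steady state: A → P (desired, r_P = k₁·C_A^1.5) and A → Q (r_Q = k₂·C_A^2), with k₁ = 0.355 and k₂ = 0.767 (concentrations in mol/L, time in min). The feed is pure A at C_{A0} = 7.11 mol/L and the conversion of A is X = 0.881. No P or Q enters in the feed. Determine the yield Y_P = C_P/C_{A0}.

Exit C_A = C_{A0}(1−X) = 7.11×0.119 = 0.8461 mol/L.
A CSTR operates uniformly at the exit composition, giving r_P = 0.2763 and r_Q = 0.5491 (each k·C_A^n at C_A = 0.8461).
Fraction of consumed A going to P: r_P/(r_P+r_Q) = 0.3347.
C_P = 0.3347·C_{A0}·X = 0.3347×7.11×0.881 = 2.10 mol/L; Y_P = C_P/C_{A0} = 0.295.

0.295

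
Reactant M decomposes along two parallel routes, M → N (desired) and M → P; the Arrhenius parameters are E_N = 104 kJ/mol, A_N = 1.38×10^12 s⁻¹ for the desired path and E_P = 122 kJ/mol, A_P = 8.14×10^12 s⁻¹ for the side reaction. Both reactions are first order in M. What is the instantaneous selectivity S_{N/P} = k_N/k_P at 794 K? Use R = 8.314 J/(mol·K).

2.59

Since both paths have the same order in M, the concentration cancels and S_{N/P} = k_N/k_P = (A_N/A_P)·exp[(E_P−E_N)/(RT)].
(E_P−E_N)/(RT) = (122−104)×10³/(8.314×794) = 18000/6601 = 2.727.
k_N/k_P = (1.38×10^12/8.14×10^12)·exp(2.727) = 0.1695 × 15.28 = 2.59.
Since E_N < E_P, lowering the temperature improves selectivity toward N.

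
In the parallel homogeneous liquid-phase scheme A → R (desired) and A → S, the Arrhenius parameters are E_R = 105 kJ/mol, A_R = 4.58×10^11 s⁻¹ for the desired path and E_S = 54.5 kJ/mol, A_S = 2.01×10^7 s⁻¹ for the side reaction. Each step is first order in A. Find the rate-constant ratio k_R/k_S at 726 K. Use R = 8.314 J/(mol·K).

5.30

Since both paths have the same order in A, the concentration cancels and S_{R/S} = k_R/k_S = (A_R/A_S)·exp[(E_S−E_R)/(RT)].
(E_S−E_R)/(RT) = (54.5−105)×10³/(8.314×726) = -50500/6036 = -8.367.
k_R/k_S = (4.58×10^11/2.01×10^7)·exp(-8.367) = 22786 × 2.325×10^-4 = 5.30.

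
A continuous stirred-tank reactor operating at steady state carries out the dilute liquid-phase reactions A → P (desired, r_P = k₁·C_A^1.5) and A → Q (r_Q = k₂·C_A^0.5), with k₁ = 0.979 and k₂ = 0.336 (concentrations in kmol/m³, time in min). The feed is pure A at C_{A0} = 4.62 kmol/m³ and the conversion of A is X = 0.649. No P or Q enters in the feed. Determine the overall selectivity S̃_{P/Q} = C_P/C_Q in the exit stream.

Exit C_A = C_{A0}(1−X) = 4.62×0.351 = 1.622 kmol/m³.
A CSTR operates uniformly at the exit composition, giving r_P = 2.022 and r_Q = 0.4279 (each k·C_A^n at C_A = 1.622).
Overall selectivity = C_P/C_Q = r_Pτ/(r_Qτ) = r_P/r_Q = 4.72.

4.72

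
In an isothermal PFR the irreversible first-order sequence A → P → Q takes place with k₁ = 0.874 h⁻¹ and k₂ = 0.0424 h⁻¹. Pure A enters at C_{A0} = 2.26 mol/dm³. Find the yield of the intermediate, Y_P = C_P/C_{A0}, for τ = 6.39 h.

Solving the coupled first-order balances gives C_P(τ) = [k₁/(k₂−k₁)]·C_{A0}·(e^(−k₁τ) − e^(−k₂τ)).
e^(−k₁τ) = e^(−0.874×6.39) = e^(−5.585) = 0.003754; e^(−k₂τ) = e^(−0.2709) = 0.7627.
C_P = 0.874×2.26/(0.0424−0.874) × (0.003754−0.7627) = (-2.375)×(-0.7589) = 1.803 mol/dm³.
Y_P = C_P/C_{A0} = 1.803/2.26 = 0.798.

0.798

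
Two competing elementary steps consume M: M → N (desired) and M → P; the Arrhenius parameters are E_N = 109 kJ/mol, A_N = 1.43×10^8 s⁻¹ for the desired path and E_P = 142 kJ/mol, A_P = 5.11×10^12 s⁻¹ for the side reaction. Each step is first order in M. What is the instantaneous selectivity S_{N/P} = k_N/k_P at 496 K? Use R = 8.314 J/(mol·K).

0.0836

With equal orders, S_{N/P} = k_N/k_P = (A_N/A_P)·exp[(E_P−E_N)/(RT)].
(E_P−E_N)/(RT) = (142−109)×10³/(8.314×496) = 33000/4124 = 8.002.
k_N/k_P = (1.43×10^8/5.11×10^12)·exp(8.002) = 2.798×10^-5 × 2988 = 0.0836.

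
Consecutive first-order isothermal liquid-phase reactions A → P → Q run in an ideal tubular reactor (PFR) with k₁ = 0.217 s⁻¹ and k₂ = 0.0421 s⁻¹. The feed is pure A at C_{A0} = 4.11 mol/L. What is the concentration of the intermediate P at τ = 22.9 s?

1.91 mol/L

Solving the coupled first-order balances gives C_P(τ) = [k₁/(k₂−k₁)]·C_{A0}·(e^(−k₁τ) − e^(−k₂τ)).
e^(−k₁τ) = e^(−0.217×22.9) = e^(−4.969) = 0.006948; e^(−k₂τ) = e^(−0.9641) = 0.3813.
C_P = 0.217×4.11/(0.0421−0.217) × (0.006948−0.3813) = (-5.099)×(-0.3744) = 1.909 mol/L.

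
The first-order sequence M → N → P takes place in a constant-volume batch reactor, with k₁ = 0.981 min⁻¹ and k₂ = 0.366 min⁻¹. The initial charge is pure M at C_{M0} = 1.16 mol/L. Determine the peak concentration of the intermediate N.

At the optimum, C_{N,max}/C_{M0} = (k₁/k₂)^[k₂/(k₂−k₁)].
= (0.981/0.366)^(0.366/(0.366−0.981)) = (2.680)^(-0.5951) = 0.5561.
C_{N,max} = 0.5561×1.16 = 0.645 mol/L.

0.645 mol/L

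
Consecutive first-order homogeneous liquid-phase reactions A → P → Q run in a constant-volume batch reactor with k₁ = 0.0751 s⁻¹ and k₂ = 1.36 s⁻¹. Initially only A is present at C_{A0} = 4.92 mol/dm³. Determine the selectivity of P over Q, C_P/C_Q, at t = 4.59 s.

0.165

Solving the coupled first-order balances gives C_P(t) = [k₁/(k₂−k₁)]·C_{A0}·(e^(−k₁t) − e^(−k₂t)).
e^(−k₁t) = e^(−0.0751×4.59) = e^(−0.3447) = 0.7084; e^(−k₂t) = e^(−6.242) = 0.001945.
C_P = 0.0751×4.92/(1.36−0.0751) × (0.7084−0.001945) = 0.2876×0.7065 = 0.2032 mol/dm³.
C_A = C_{A0}e^(−k₁t) = 3.485 mol/dm³, so C_Q = C_{A0}−C_A−C_P = 1.231 mol/dm³; C_P/C_Q = 0.165.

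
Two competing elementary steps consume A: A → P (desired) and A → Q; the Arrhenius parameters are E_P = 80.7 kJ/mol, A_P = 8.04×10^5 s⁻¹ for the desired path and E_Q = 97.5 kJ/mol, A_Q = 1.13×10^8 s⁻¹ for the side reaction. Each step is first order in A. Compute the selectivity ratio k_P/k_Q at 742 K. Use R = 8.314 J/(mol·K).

0.108

k_P/k_Q = (A_P/A_Q)·exp[−(E_P−E_Q)/(RT)] = (A_P/A_Q)·exp[(E_Q−E_P)/(RT)].
(E_Q−E_P)/(RT) = (97.5−80.7)×10³/(8.314×742) = 16800/6169 = 2.723.
k_P/k_Q = (8.04×10^5/1.13×10^8)·exp(2.723) = 0.007115 × 15.23 = 0.108.
Since E_P < E_Q, lowering the temperature improves selectivity toward P.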